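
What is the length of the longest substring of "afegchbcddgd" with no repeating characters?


Input: "afegchbcddgd"
Sliding window (track last position of each char):
  Position 0 ('a'): window [0,0] length 1 -- new best
  Position 1 ('f'): window [0,1] length 2 -- new best
  Position 2 ('e'): window [0,2] length 3 -- new best
  Position 3 ('g'): window [0,3] length 4 -- new best
  Position 4 ('c'): window [0,4] length 5 -- new best
  Position 5 ('h'): window [0,5] length 6 -- new best
  Position 6 ('b'): window [0,6] length 7 -- new best
  Position 7 ('c'): repeat (last at 4), move window start to 5
  Position 7 ('c'): window [5,7] length 3
  Position 8 ('d'): window [5,8] length 4
  Position 9 ('d'): repeat (last at 8), move window start to 9
  Position 9 ('d'): window [9,9] length 1
  Position 10 ('g'): window [9,10] length 2
  Position 11 ('d'): repeat (last at 9), move window start to 10
  Position 11 ('d'): window [10,11] length 2
Longest substring with no repeats: "afegchb" with length 7

7


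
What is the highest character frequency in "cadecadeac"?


Input: cadecadeac
Character counts:
  'a': 3
  'c': 3
  'd': 2
  'e': 2
Maximum frequency: 3

3


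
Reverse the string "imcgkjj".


Input: imcgkjj
Reading characters right to left:
  Position 6: 'j'
  Position 5: 'j'
  Position 4: 'k'
  Position 3: 'g'
  Position 2: 'c'
  Position 1: 'm'
  Position 0: 'i'
Reversed: jjkgcmi

jjkgcmi


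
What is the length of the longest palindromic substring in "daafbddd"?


Input: "daafbddd"
Checking substrings for palindromes:
  [5:8] "ddd" (len 3) => palindrome
  [1:3] "aa" (len 2) => palindrome
  [5:7] "dd" (len 2) => palindrome
  [6:8] "dd" (len 2) => palindrome
Longest palindromic substring: "ddd" with length 3

3


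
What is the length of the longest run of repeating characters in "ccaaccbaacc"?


Input: "ccaaccbaacc"
Scanning for longest run:
  Position 1 ('c'): continues run of 'c', length=2
  Position 2 ('a'): new char, reset run to 1
  Position 3 ('a'): continues run of 'a', length=2
  Position 4 ('c'): new char, reset run to 1
  Position 5 ('c'): continues run of 'c', length=2
  Position 6 ('b'): new char, reset run to 1
  Position 7 ('a'): new char, reset run to 1
  Position 8 ('a'): continues run of 'a', length=2
  Position 9 ('c'): new char, reset run to 1
  Position 10 ('c'): continues run of 'c', length=2
Longest run: 'c' with length 2

2


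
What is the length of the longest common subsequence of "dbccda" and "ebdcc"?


LCS of "dbccda" and "ebdcc"
DP table:
           e    b    d    c    c
      0    0    0    0    0    0
  d   0    0    0    1    1    1
  b   0    0    1    1    1    1
  c   0    0    1    1    2    2
  c   0    0    1    1    2    3
  d   0    0    1    2    2    3
  a   0    0    1    2    2    3
LCS length = dp[6][5] = 3

3


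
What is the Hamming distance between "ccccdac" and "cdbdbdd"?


Comparing "ccccdac" and "cdbdbdd" position by position:
  Position 0: 'c' vs 'c' => same
  Position 1: 'c' vs 'd' => differ
  Position 2: 'c' vs 'b' => differ
  Position 3: 'c' vs 'd' => differ
  Position 4: 'd' vs 'b' => differ
  Position 5: 'a' vs 'd' => differ
  Position 6: 'c' vs 'd' => differ
Total differences (Hamming distance): 6

6


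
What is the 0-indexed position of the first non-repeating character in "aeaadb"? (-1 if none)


Input: aeaadb
Character frequencies:
  'a': 3
  'b': 1
  'd': 1
  'e': 1
Scanning left to right for freq == 1:
  Position 0 ('a'): freq=3, skip
  Position 1 ('e'): unique! => answer = 1

1


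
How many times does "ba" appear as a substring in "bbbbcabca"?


Searching for "ba" in "bbbbcabca"
Scanning each position:
  Position 0: "bb" => no
  Position 1: "bb" => no
  Position 2: "bb" => no
  Position 3: "bc" => no
  Position 4: "ca" => no
  Position 5: "ab" => no
  Position 6: "bc" => no
  Position 7: "ca" => no
Total occurrences: 0

0


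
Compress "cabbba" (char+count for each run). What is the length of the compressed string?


Input: cabbba
Runs:
  'c' x 1 => "c1"
  'a' x 1 => "a1"
  'b' x 3 => "b3"
  'a' x 1 => "a1"
Compressed: "c1a1b3a1"
Compressed length: 8

8


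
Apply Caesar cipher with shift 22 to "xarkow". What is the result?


Caesar cipher: shift "xarkow" by 22
  'x' (pos 23) + 22 = pos 19 = 't'
  'a' (pos 0) + 22 = pos 22 = 'w'
  'r' (pos 17) + 22 = pos 13 = 'n'
  'k' (pos 10) + 22 = pos 6 = 'g'
  'o' (pos 14) + 22 = pos 10 = 'k'
  'w' (pos 22) + 22 = pos 18 = 's'
Result: twngks

twngks


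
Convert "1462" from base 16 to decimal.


Input: "1462" in base 16
Positional expansion:
  Digit '1' (value 1) x 16^3 = 4096
  Digit '4' (value 4) x 16^2 = 1024
  Digit '6' (value 6) x 16^1 = 96
  Digit '2' (value 2) x 16^0 = 2
Sum = 5218

5218


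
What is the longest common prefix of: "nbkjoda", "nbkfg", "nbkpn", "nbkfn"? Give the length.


Words: nbkjoda, nbkfg, nbkpn, nbkfn
  Position 0: all 'n' => match
  Position 1: all 'b' => match
  Position 2: all 'k' => match
  Position 3: ('j', 'f', 'p', 'f') => mismatch, stop
LCP = "nbk" (length 3)

3


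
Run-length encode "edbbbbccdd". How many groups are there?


Input: edbbbbccdd
Scanning for consecutive runs:
  Group 1: 'e' x 1 (positions 0-0)
  Group 2: 'd' x 1 (positions 1-1)
  Group 3: 'b' x 4 (positions 2-5)
  Group 4: 'c' x 2 (positions 6-7)
  Group 5: 'd' x 2 (positions 8-9)
Total groups: 5

5


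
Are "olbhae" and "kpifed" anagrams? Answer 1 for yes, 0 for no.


Strings: "olbhae", "kpifed"
Sorted first:  abehlo
Sorted second: defikp
Differ at position 0: 'a' vs 'd' => not anagrams

0


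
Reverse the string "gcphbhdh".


Input: gcphbhdh
Reading characters right to left:
  Position 7: 'h'
  Position 6: 'd'
  Position 5: 'h'
  Position 4: 'b'
  Position 3: 'h'
  Position 2: 'p'
  Position 1: 'c'
  Position 0: 'g'
Reversed: hdhbhpcg

hdhbhpcg


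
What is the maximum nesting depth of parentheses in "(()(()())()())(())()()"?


Input: "(()(()())()())(())()()"
Tracking depth:
  Position 0 '(': depth becomes 1
  Position 1 '(': depth becomes 2
  Position 2 ')': depth becomes 1
  Position 3 '(': depth becomes 2
  Position 4 '(': depth becomes 3
  Position 5 ')': depth becomes 2
  Position 6 '(': depth becomes 3
  Position 7 ')': depth becomes 2
  Position 8 ')': depth becomes 1
  Position 9 '(': depth becomes 2
  Position 10 ')': depth becomes 1
  Position 11 '(': depth becomes 2
  Position 12 ')': depth becomes 1
  Position 13 ')': depth becomes 0
  Position 14 '(': depth becomes 1
  Position 15 '(': depth becomes 2
  Position 16 ')': depth becomes 1
  Position 17 ')': depth becomes 0
  Position 18 '(': depth becomes 1
  Position 19 ')': depth becomes 0
  Position 20 '(': depth becomes 1
  Position 21 ')': depth becomes 0
Maximum depth reached: 3

3


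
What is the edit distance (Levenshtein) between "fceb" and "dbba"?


Computing edit distance: "fceb" -> "dbba"
DP table:
           d    b    b    a
      0    1    2    3    4
  f   1    1    2    3    4
  c   2    2    2    3    4
  e   3    3    3    3    4
  b   4    4    3    3    4
Edit distance = dp[4][4] = 4

4


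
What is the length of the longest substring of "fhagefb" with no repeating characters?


Input: "fhagefb"
Sliding window (track last position of each char):
  Position 0 ('f'): window [0,0] length 1 -- new best
  Position 1 ('h'): window [0,1] length 2 -- new best
  Position 2 ('a'): window [0,2] length 3 -- new best
  Position 3 ('g'): window [0,3] length 4 -- new best
  Position 4 ('e'): window [0,4] length 5 -- new best
  Position 5 ('f'): repeat (last at 0), move window start to 1
  Position 5 ('f'): window [1,5] length 5
  Position 6 ('b'): window [1,6] length 6 -- new best
Longest substring with no repeats: "hagefb" with length 6

6


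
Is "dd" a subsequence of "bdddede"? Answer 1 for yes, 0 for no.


Check if "dd" is a subsequence of "bdddede"
Greedy scan:
  Position 0 ('b'): no match needed
  Position 1 ('d'): matches sub[0] = 'd'
  Position 2 ('d'): matches sub[1] = 'd'
  Position 3 ('d'): no match needed
  Position 4 ('e'): no match needed
  Position 5 ('d'): no match needed
  Position 6 ('e'): no match needed
All 2 characters matched => is a subsequence

1


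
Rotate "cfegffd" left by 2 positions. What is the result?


Input: "cfegffd", rotate left by 2
First 2 characters: "cf"
Remaining characters: "egffd"
Concatenate remaining + first: "egffd" + "cf" = "egffdcf"

egffdcf


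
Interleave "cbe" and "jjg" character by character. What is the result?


Interleaving "cbe" and "jjg":
  Position 0: 'c' from first, 'j' from second => "cj"
  Position 1: 'b' from first, 'j' from second => "bj"
  Position 2: 'e' from first, 'g' from second => "eg"
Result: cjbjeg

cjbjeg


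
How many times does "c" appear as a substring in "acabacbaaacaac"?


Searching for "c" in "acabacbaaacaac"
Scanning each position:
  Position 0: "a" => no
  Position 1: "c" => MATCH
  Position 2: "a" => no
  Position 3: "b" => no
  Position 4: "a" => no
  Position 5: "c" => MATCH
  Position 6: "b" => no
  Position 7: "a" => no
  Position 8: "a" => no
  Position 9: "a" => no
  Position 10: "c" => MATCH
  Position 11: "a" => no
  Position 12: "a" => no
  Position 13: "c" => MATCH
Total occurrences: 4

4


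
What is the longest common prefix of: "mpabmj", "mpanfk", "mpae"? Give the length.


Words: mpabmj, mpanfk, mpae
  Position 0: all 'm' => match
  Position 1: all 'p' => match
  Position 2: all 'a' => match
  Position 3: ('b', 'n', 'e') => mismatch, stop
LCP = "mpa" (length 3)

3


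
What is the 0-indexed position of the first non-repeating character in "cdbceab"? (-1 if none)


Input: cdbceab
Character frequencies:
  'a': 1
  'b': 2
  'c': 2
  'd': 1
  'e': 1
Scanning left to right for freq == 1:
  Position 0 ('c'): freq=2, skip
  Position 1 ('d'): unique! => answer = 1

1


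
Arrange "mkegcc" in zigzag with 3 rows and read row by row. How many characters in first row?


Zigzag "mkegcc" into 3 rows:
Placing characters:
  'm' => row 0
  'k' => row 1
  'e' => row 2
  'g' => row 1
  'c' => row 0
  'c' => row 1
Rows:
  Row 0: "mc"
  Row 1: "kgc"
  Row 2: "e"
First row length: 2

2


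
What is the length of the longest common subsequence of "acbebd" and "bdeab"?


LCS of "acbebd" and "bdeab"
DP table:
           b    d    e    a    b
      0    0    0    0    0    0
  a   0    0    0    0    1    1
  c   0    0    0    0    1    1
  b   0    1    1    1    1    2
  e   0    1    1    2    2    2
  b   0    1    1    2    2    3
  d   0    1    2    2    2    3
LCS length = dp[6][5] = 3

3


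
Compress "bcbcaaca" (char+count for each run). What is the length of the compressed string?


Input: bcbcaaca
Runs:
  'b' x 1 => "b1"
  'c' x 1 => "c1"
  'b' x 1 => "b1"
  'c' x 1 => "c1"
  'a' x 2 => "a2"
  'c' x 1 => "c1"
  'a' x 1 => "a1"
Compressed: "b1c1b1c1a2c1a1"
Compressed length: 14

14


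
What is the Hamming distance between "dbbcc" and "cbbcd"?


Comparing "dbbcc" and "cbbcd" position by position:
  Position 0: 'd' vs 'c' => differ
  Position 1: 'b' vs 'b' => same
  Position 2: 'b' vs 'b' => same
  Position 3: 'c' vs 'c' => same
  Position 4: 'c' vs 'd' => differ
Total differences (Hamming distance): 2

2


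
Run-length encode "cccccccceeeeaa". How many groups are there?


Input: cccccccceeeeaa
Scanning for consecutive runs:
  Group 1: 'c' x 8 (positions 0-7)
  Group 2: 'e' x 4 (positions 8-11)
  Group 3: 'a' x 2 (positions 12-13)
Total groups: 3

3


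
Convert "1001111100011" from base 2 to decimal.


Input: "1001111100011" in base 2
Positional expansion:
  Digit '1' (value 1) x 2^12 = 4096
  Digit '0' (value 0) x 2^11 = 0
  Digit '0' (value 0) x 2^10 = 0
  Digit '1' (value 1) x 2^9 = 512
  Digit '1' (value 1) x 2^8 = 256
  Digit '1' (value 1) x 2^7 = 128
  Digit '1' (value 1) x 2^6 = 64
  Digit '1' (value 1) x 2^5 = 32
  Digit '0' (value 0) x 2^4 = 0
  Digit '0' (value 0) x 2^3 = 0
  Digit '0' (value 0) x 2^2 = 0
  Digit '1' (value 1) x 2^1 = 2
  Digit '1' (value 1) x 2^0 = 1
Sum = 5091

5091


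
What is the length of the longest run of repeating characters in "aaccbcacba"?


Input: "aaccbcacba"
Scanning for longest run:
  Position 1 ('a'): continues run of 'a', length=2
  Position 2 ('c'): new char, reset run to 1
  Position 3 ('c'): continues run of 'c', length=2
  Position 4 ('b'): new char, reset run to 1
  Position 5 ('c'): new char, reset run to 1
  Position 6 ('a'): new char, reset run to 1
  Position 7 ('c'): new char, reset run to 1
  Position 8 ('b'): new char, reset run to 1
  Position 9 ('a'): new char, reset run to 1
Longest run: 'a' with length 2

2


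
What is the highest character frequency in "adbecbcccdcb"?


Input: adbecbcccdcb
Character counts:
  'a': 1
  'b': 3
  'c': 5
  'd': 2
  'e': 1
Maximum frequency: 5

5


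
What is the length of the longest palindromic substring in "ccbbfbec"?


Input: "ccbbfbec"
Checking substrings for palindromes:
  [3:6] "bfb" (len 3) => palindrome
  [0:2] "cc" (len 2) => palindrome
  [2:4] "bb" (len 2) => palindrome
Longest palindromic substring: "bfb" with length 3

3


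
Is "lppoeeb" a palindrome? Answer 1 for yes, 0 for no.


Input: lppoeeb
Reversed: beeoppl
  Compare pos 0 ('l') with pos 6 ('b'): MISMATCH
  Compare pos 1 ('p') with pos 5 ('e'): MISMATCH
  Compare pos 2 ('p') with pos 4 ('e'): MISMATCH
Result: not a palindrome

0


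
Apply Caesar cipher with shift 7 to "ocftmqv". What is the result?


Caesar cipher: shift "ocftmqv" by 7
  'o' (pos 14) + 7 = pos 21 = 'v'
  'c' (pos 2) + 7 = pos 9 = 'j'
  'f' (pos 5) + 7 = pos 12 = 'm'
  't' (pos 19) + 7 = pos 0 = 'a'
  'm' (pos 12) + 7 = pos 19 = 't'
  'q' (pos 16) + 7 = pos 23 = 'x'
  'v' (pos 21) + 7 = pos 2 = 'c'
Result: vjmatxc

vjmatxc


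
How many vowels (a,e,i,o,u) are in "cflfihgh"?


Input: cflfihgh
Checking each character:
  'c' at position 0: consonant
  'f' at position 1: consonant
  'l' at position 2: consonant
  'f' at position 3: consonant
  'i' at position 4: vowel (running total: 1)
  'h' at position 5: consonant
  'g' at position 6: consonant
  'h' at position 7: consonant
Total vowels: 1

1


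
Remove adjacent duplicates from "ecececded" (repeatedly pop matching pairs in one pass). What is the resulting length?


Input: ecececded
Stack-based adjacent duplicate removal:
  Read 'e': push. Stack: e
  Read 'c': push. Stack: ec
  Read 'e': push. Stack: ece
  Read 'c': push. Stack: ecec
  Read 'e': push. Stack: ecece
  Read 'c': push. Stack: ececec
  Read 'd': push. Stack: ecececd
  Read 'e': push. Stack: ecececde
  Read 'd': push. Stack: ecececded
Final stack: "ecececded" (length 9)

9


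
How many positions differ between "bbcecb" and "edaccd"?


Comparing "bbcecb" and "edaccd" position by position:
  Position 0: 'b' vs 'e' => DIFFER
  Position 1: 'b' vs 'd' => DIFFER
  Position 2: 'c' vs 'a' => DIFFER
  Position 3: 'e' vs 'c' => DIFFER
  Position 4: 'c' vs 'c' => same
  Position 5: 'b' vs 'd' => DIFFER
Positions that differ: 5

5


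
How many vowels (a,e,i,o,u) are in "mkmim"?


Input: mkmim
Checking each character:
  'm' at position 0: consonant
  'k' at position 1: consonant
  'm' at position 2: consonant
  'i' at position 3: vowel (running total: 1)
  'm' at position 4: consonant
Total vowels: 1

1


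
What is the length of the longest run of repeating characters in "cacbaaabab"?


Input: "cacbaaabab"
Scanning for longest run:
  Position 1 ('a'): new char, reset run to 1
  Position 2 ('c'): new char, reset run to 1
  Position 3 ('b'): new char, reset run to 1
  Position 4 ('a'): new char, reset run to 1
  Position 5 ('a'): continues run of 'a', length=2
  Position 6 ('a'): continues run of 'a', length=3
  Position 7 ('b'): new char, reset run to 1
  Position 8 ('a'): new char, reset run to 1
  Position 9 ('b'): new char, reset run to 1
Longest run: 'a' with length 3

3


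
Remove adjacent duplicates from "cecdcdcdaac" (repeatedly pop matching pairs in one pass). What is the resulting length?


Input: cecdcdcdaac
Stack-based adjacent duplicate removal:
  Read 'c': push. Stack: c
  Read 'e': push. Stack: ce
  Read 'c': push. Stack: cec
  Read 'd': push. Stack: cecd
  Read 'c': push. Stack: cecdc
  Read 'd': push. Stack: cecdcd
  Read 'c': push. Stack: cecdcdc
  Read 'd': push. Stack: cecdcdcd
  Read 'a': push. Stack: cecdcdcda
  Read 'a': matches stack top 'a' => pop. Stack: cecdcdcd
  Read 'c': push. Stack: cecdcdcdc
Final stack: "cecdcdcdc" (length 9)

9


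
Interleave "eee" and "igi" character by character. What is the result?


Interleaving "eee" and "igi":
  Position 0: 'e' from first, 'i' from second => "ei"
  Position 1: 'e' from first, 'g' from second => "eg"
  Position 2: 'e' from first, 'i' from second => "ei"
Result: eiegei

eiegei


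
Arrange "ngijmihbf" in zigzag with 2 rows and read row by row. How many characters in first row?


Zigzag "ngijmihbf" into 2 rows:
Placing characters:
  'n' => row 0
  'g' => row 1
  'i' => row 0
  'j' => row 1
  'm' => row 0
  'i' => row 1
  'h' => row 0
  'b' => row 1
  'f' => row 0
Rows:
  Row 0: "nimhf"
  Row 1: "gjib"
First row length: 5

5


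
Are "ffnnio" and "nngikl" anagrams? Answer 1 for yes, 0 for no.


Strings: "ffnnio", "nngikl"
Sorted first:  ffinno
Sorted second: giklnn
Differ at position 0: 'f' vs 'g' => not anagrams

0


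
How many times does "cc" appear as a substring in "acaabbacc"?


Searching for "cc" in "acaabbacc"
Scanning each position:
  Position 0: "ac" => no
  Position 1: "ca" => no
  Position 2: "aa" => no
  Position 3: "ab" => no
  Position 4: "bb" => no
  Position 5: "ba" => no
  Position 6: "ac" => no
  Position 7: "cc" => MATCH
Total occurrences: 1

1


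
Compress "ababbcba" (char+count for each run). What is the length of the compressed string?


Input: ababbcba
Runs:
  'a' x 1 => "a1"
  'b' x 1 => "b1"
  'a' x 1 => "a1"
  'b' x 2 => "b2"
  'c' x 1 => "c1"
  'b' x 1 => "b1"
  'a' x 1 => "a1"
Compressed: "a1b1a1b2c1b1a1"
Compressed length: 14

14


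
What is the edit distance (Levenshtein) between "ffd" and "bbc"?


Computing edit distance: "ffd" -> "bbc"
DP table:
           b    b    c
      0    1    2    3
  f   1    1    2    3
  f   2    2    2    3
  d   3    3    3    3
Edit distance = dp[3][3] = 3

3


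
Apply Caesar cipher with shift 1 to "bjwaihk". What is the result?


Caesar cipher: shift "bjwaihk" by 1
  'b' (pos 1) + 1 = pos 2 = 'c'
  'j' (pos 9) + 1 = pos 10 = 'k'
  'w' (pos 22) + 1 = pos 23 = 'x'
  'a' (pos 0) + 1 = pos 1 = 'b'
  'i' (pos 8) + 1 = pos 9 = 'j'
  'h' (pos 7) + 1 = pos 8 = 'i'
  'k' (pos 10) + 1 = pos 11 = 'l'
Result: ckxbjil

ckxbjil


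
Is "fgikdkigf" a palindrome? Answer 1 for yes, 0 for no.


Input: fgikdkigf
Reversed: fgikdkigf
  Compare pos 0 ('f') with pos 8 ('f'): match
  Compare pos 1 ('g') with pos 7 ('g'): match
  Compare pos 2 ('i') with pos 6 ('i'): match
  Compare pos 3 ('k') with pos 5 ('k'): match
Result: palindrome

1


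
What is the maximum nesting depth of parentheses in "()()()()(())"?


Input: "()()()()(())"
Tracking depth:
  Position 0 '(': depth becomes 1
  Position 1 ')': depth becomes 0
  Position 2 '(': depth becomes 1
  Position 3 ')': depth becomes 0
  Position 4 '(': depth becomes 1
  Position 5 ')': depth becomes 0
  Position 6 '(': depth becomes 1
  Position 7 ')': depth becomes 0
  Position 8 '(': depth becomes 1
  Position 9 '(': depth becomes 2
  Position 10 ')': depth becomes 1
  Position 11 ')': depth becomes 0
Maximum depth reached: 2

2


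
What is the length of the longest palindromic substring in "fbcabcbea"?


Input: "fbcabcbea"
Checking substrings for palindromes:
  [4:7] "bcb" (len 3) => palindrome
Longest palindromic substring: "bcb" with length 3

3


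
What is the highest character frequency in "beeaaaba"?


Input: beeaaaba
Character counts:
  'a': 4
  'b': 2
  'e': 2
Maximum frequency: 4

4


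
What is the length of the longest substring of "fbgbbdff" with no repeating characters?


Input: "fbgbbdff"
Sliding window (track last position of each char):
  Position 0 ('f'): window [0,0] length 1 -- new best
  Position 1 ('b'): window [0,1] length 2 -- new best
  Position 2 ('g'): window [0,2] length 3 -- new best
  Position 3 ('b'): repeat (last at 1), move window start to 2
  Position 3 ('b'): window [2,3] length 2
  Position 4 ('b'): repeat (last at 3), move window start to 4
  Position 4 ('b'): window [4,4] length 1
  Position 5 ('d'): window [4,5] length 2
  Position 6 ('f'): window [4,6] length 3
  Position 7 ('f'): repeat (last at 6), move window start to 7
  Position 7 ('f'): window [7,7] length 1
Longest substring with no repeats: "fbg" with length 3

3


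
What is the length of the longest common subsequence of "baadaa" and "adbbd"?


LCS of "baadaa" and "adbbd"
DP table:
           a    d    b    b    d
      0    0    0    0    0    0
  b   0    0    0    1    1    1
  a   0    1    1    1    1    1
  a   0    1    1    1    1    1
  d   0    1    2    2    2    2
  a   0    1    2    2    2    2
  a   0    1    2    2    2    2
LCS length = dp[6][5] = 2

2


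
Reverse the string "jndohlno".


Input: jndohlno
Reading characters right to left:
  Position 7: 'o'
  Position 6: 'n'
  Position 5: 'l'
  Position 4: 'h'
  Position 3: 'o'
  Position 2: 'd'
  Position 1: 'n'
  Position 0: 'j'
Reversed: onlhodnj

onlhodnj


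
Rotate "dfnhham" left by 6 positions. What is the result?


Input: "dfnhham", rotate left by 6
First 6 characters: "dfnhha"
Remaining characters: "m"
Concatenate remaining + first: "m" + "dfnhha" = "mdfnhha"

mdfnhha


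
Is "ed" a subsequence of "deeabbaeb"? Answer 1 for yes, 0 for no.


Check if "ed" is a subsequence of "deeabbaeb"
Greedy scan:
  Position 0 ('d'): no match needed
  Position 1 ('e'): matches sub[0] = 'e'
  Position 2 ('e'): no match needed
  Position 3 ('a'): no match needed
  Position 4 ('b'): no match needed
  Position 5 ('b'): no match needed
  Position 6 ('a'): no match needed
  Position 7 ('e'): no match needed
  Position 8 ('b'): no match needed
Only matched 1/2 characters => not a subsequence

0


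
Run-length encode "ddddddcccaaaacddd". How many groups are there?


Input: ddddddcccaaaacddd
Scanning for consecutive runs:
  Group 1: 'd' x 6 (positions 0-5)
  Group 2: 'c' x 3 (positions 6-8)
  Group 3: 'a' x 4 (positions 9-12)
  Group 4: 'c' x 1 (positions 13-13)
  Group 5: 'd' x 3 (positions 14-16)
Total groups: 5

5


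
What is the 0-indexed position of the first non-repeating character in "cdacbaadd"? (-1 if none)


Input: cdacbaadd
Character frequencies:
  'a': 3
  'b': 1
  'c': 2
  'd': 3
Scanning left to right for freq == 1:
  Position 0 ('c'): freq=2, skip
  Position 1 ('d'): freq=3, skip
  Position 2 ('a'): freq=3, skip
  Position 3 ('c'): freq=2, skip
  Position 4 ('b'): unique! => answer = 4

4


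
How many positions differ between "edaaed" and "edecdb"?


Comparing "edaaed" and "edecdb" position by position:
  Position 0: 'e' vs 'e' => same
  Position 1: 'd' vs 'd' => same
  Position 2: 'a' vs 'e' => DIFFER
  Position 3: 'a' vs 'c' => DIFFER
  Position 4: 'e' vs 'd' => DIFFER
  Position 5: 'd' vs 'b' => DIFFER
Positions that differ: 4

4


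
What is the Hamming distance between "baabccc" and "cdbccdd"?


Comparing "baabccc" and "cdbccdd" position by position:
  Position 0: 'b' vs 'c' => differ
  Position 1: 'a' vs 'd' => differ
  Position 2: 'a' vs 'b' => differ
  Position 3: 'b' vs 'c' => differ
  Position 4: 'c' vs 'c' => same
  Position 5: 'c' vs 'd' => differ
  Position 6: 'c' vs 'd' => differ
Total differences (Hamming distance): 6

6


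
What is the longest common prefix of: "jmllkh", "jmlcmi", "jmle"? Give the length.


Words: jmllkh, jmlcmi, jmle
  Position 0: all 'j' => match
  Position 1: all 'm' => match
  Position 2: all 'l' => match
  Position 3: ('l', 'c', 'e') => mismatch, stop
LCP = "jml" (length 3)

3


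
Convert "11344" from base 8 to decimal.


Input: "11344" in base 8
Positional expansion:
  Digit '1' (value 1) x 8^4 = 4096
  Digit '1' (value 1) x 8^3 = 512
  Digit '3' (value 3) x 8^2 = 192
  Digit '4' (value 4) x 8^1 = 32
  Digit '4' (value 4) x 8^0 = 4
Sum = 4836

4836


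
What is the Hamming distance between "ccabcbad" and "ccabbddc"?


Comparing "ccabcbad" and "ccabbddc" position by position:
  Position 0: 'c' vs 'c' => same
  Position 1: 'c' vs 'c' => same
  Position 2: 'a' vs 'a' => same
  Position 3: 'b' vs 'b' => same
  Position 4: 'c' vs 'b' => differ
  Position 5: 'b' vs 'd' => differ
  Position 6: 'a' vs 'd' => differ
  Position 7: 'd' vs 'c' => differ
Total differences (Hamming distance): 4

4


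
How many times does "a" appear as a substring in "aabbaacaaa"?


Searching for "a" in "aabbaacaaa"
Scanning each position:
  Position 0: "a" => MATCH
  Position 1: "a" => MATCH
  Position 2: "b" => no
  Position 3: "b" => no
  Position 4: "a" => MATCH
  Position 5: "a" => MATCH
  Position 6: "c" => no
  Position 7: "a" => MATCH
  Position 8: "a" => MATCH
  Position 9: "a" => MATCH
Total occurrences: 7

7


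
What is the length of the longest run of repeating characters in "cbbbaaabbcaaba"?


Input: "cbbbaaabbcaaba"
Scanning for longest run:
  Position 1 ('b'): new char, reset run to 1
  Position 2 ('b'): continues run of 'b', length=2
  Position 3 ('b'): continues run of 'b', length=3
  Position 4 ('a'): new char, reset run to 1
  Position 5 ('a'): continues run of 'a', length=2
  Position 6 ('a'): continues run of 'a', length=3
  Position 7 ('b'): new char, reset run to 1
  Position 8 ('b'): continues run of 'b', length=2
  Position 9 ('c'): new char, reset run to 1
  Position 10 ('a'): new char, reset run to 1
  Position 11 ('a'): continues run of 'a', length=2
  Position 12 ('b'): new char, reset run to 1
  Position 13 ('a'): new char, reset run to 1
Longest run: 'b' with length 3

3


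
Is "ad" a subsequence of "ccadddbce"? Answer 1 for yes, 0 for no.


Check if "ad" is a subsequence of "ccadddbce"
Greedy scan:
  Position 0 ('c'): no match needed
  Position 1 ('c'): no match needed
  Position 2 ('a'): matches sub[0] = 'a'
  Position 3 ('d'): matches sub[1] = 'd'
  Position 4 ('d'): no match needed
  Position 5 ('d'): no match needed
  Position 6 ('b'): no match needed
  Position 7 ('c'): no match needed
  Position 8 ('e'): no match needed
All 2 characters matched => is a subsequence

1


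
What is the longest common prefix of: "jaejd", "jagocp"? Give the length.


Words: jaejd, jagocp
  Position 0: all 'j' => match
  Position 1: all 'a' => match
  Position 2: ('e', 'g') => mismatch, stop
LCP = "ja" (length 2)

2


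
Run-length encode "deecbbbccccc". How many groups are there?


Input: deecbbbccccc
Scanning for consecutive runs:
  Group 1: 'd' x 1 (positions 0-0)
  Group 2: 'e' x 2 (positions 1-2)
  Group 3: 'c' x 1 (positions 3-3)
  Group 4: 'b' x 3 (positions 4-6)
  Group 5: 'c' x 5 (positions 7-11)
Total groups: 5

5


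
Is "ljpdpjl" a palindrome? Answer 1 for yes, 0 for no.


Input: ljpdpjl
Reversed: ljpdpjl
  Compare pos 0 ('l') with pos 6 ('l'): match
  Compare pos 1 ('j') with pos 5 ('j'): match
  Compare pos 2 ('p') with pos 4 ('p'): match
Result: palindrome

1


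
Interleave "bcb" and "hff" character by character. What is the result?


Interleaving "bcb" and "hff":
  Position 0: 'b' from first, 'h' from second => "bh"
  Position 1: 'c' from first, 'f' from second => "cf"
  Position 2: 'b' from first, 'f' from second => "bf"
Result: bhcfbf

bhcfbf


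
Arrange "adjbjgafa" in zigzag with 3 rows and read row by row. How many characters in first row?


Zigzag "adjbjgafa" into 3 rows:
Placing characters:
  'a' => row 0
  'd' => row 1
  'j' => row 2
  'b' => row 1
  'j' => row 0
  'g' => row 1
  'a' => row 2
  'f' => row 1
  'a' => row 0
Rows:
  Row 0: "aja"
  Row 1: "dbgf"
  Row 2: "ja"
First row length: 3

3


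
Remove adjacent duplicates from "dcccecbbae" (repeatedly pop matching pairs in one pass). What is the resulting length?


Input: dcccecbbae
Stack-based adjacent duplicate removal:
  Read 'd': push. Stack: d
  Read 'c': push. Stack: dc
  Read 'c': matches stack top 'c' => pop. Stack: d
  Read 'c': push. Stack: dc
  Read 'e': push. Stack: dce
  Read 'c': push. Stack: dcec
  Read 'b': push. Stack: dcecb
  Read 'b': matches stack top 'b' => pop. Stack: dcec
  Read 'a': push. Stack: dceca
  Read 'e': push. Stack: dcecae
Final stack: "dcecae" (length 6)

6


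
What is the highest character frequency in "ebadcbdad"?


Input: ebadcbdad
Character counts:
  'a': 2
  'b': 2
  'c': 1
  'd': 3
  'e': 1
Maximum frequency: 3

3


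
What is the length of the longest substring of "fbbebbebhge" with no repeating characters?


Input: "fbbebbebhge"
Sliding window (track last position of each char):
  Position 0 ('f'): window [0,0] length 1 -- new best
  Position 1 ('b'): window [0,1] length 2 -- new best
  Position 2 ('b'): repeat (last at 1), move window start to 2
  Position 2 ('b'): window [2,2] length 1
  Position 3 ('e'): window [2,3] length 2
  Position 4 ('b'): repeat (last at 2), move window start to 3
  Position 4 ('b'): window [3,4] length 2
  Position 5 ('b'): repeat (last at 4), move window start to 5
  Position 5 ('b'): window [5,5] length 1
  Position 6 ('e'): window [5,6] length 2
  Position 7 ('b'): repeat (last at 5), move window start to 6
  Position 7 ('b'): window [6,7] length 2
  Position 8 ('h'): window [6,8] length 3 -- new best
  Position 9 ('g'): window [6,9] length 4 -- new best
  Position 10 ('e'): repeat (last at 6), move window start to 7
  Position 10 ('e'): window [7,10] length 4
Longest substring with no repeats: "ebhg" with length 4

4


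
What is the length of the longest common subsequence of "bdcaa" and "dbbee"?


LCS of "bdcaa" and "dbbee"
DP table:
           d    b    b    e    e
      0    0    0    0    0    0
  b   0    0    1    1    1    1
  d   0    1    1    1    1    1
  c   0    1    1    1    1    1
  a   0    1    1    1    1    1
  a   0    1    1    1    1    1
LCS length = dp[5][5] = 1

1


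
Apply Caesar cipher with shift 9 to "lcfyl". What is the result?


Caesar cipher: shift "lcfyl" by 9
  'l' (pos 11) + 9 = pos 20 = 'u'
  'c' (pos 2) + 9 = pos 11 = 'l'
  'f' (pos 5) + 9 = pos 14 = 'o'
  'y' (pos 24) + 9 = pos 7 = 'h'
  'l' (pos 11) + 9 = pos 20 = 'u'
Result: ulohu

ulohu


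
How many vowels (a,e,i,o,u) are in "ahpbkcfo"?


Input: ahpbkcfo
Checking each character:
  'a' at position 0: vowel (running total: 1)
  'h' at position 1: consonant
  'p' at position 2: consonant
  'b' at position 3: consonant
  'k' at position 4: consonant
  'c' at position 5: consonant
  'f' at position 6: consonant
  'o' at position 7: vowel (running total: 2)
Total vowels: 2

2


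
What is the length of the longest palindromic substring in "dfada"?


Input: "dfada"
Checking substrings for palindromes:
  [2:5] "ada" (len 3) => palindrome
Longest palindromic substring: "ada" with length 3

3


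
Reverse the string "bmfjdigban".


Input: bmfjdigban
Reading characters right to left:
  Position 9: 'n'
  Position 8: 'a'
  Position 7: 'b'
  Position 6: 'g'
  Position 5: 'i'
  Position 4: 'd'
  Position 3: 'j'
  Position 2: 'f'
  Position 1: 'm'
  Position 0: 'b'
Reversed: nabgidjfmb

nabgidjfmb


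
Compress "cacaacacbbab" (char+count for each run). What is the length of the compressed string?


Input: cacaacacbbab
Runs:
  'c' x 1 => "c1"
  'a' x 1 => "a1"
  'c' x 1 => "c1"
  'a' x 2 => "a2"
  'c' x 1 => "c1"
  'a' x 1 => "a1"
  'c' x 1 => "c1"
  'b' x 2 => "b2"
  'a' x 1 => "a1"
  'b' x 1 => "b1"
Compressed: "c1a1c1a2c1a1c1b2a1b1"
Compressed length: 20

20


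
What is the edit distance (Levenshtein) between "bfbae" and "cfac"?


Computing edit distance: "bfbae" -> "cfac"
DP table:
           c    f    a    c
      0    1    2    3    4
  b   1    1    2    3    4
  f   2    2    1    2    3
  b   3    3    2    2    3
  a   4    4    3    2    3
  e   5    5    4    3    3
Edit distance = dp[5][4] = 3

3


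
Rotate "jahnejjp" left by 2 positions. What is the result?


Input: "jahnejjp", rotate left by 2
First 2 characters: "ja"
Remaining characters: "hnejjp"
Concatenate remaining + first: "hnejjp" + "ja" = "hnejjpja"

hnejjpja


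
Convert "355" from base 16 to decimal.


Input: "355" in base 16
Positional expansion:
  Digit '3' (value 3) x 16^2 = 768
  Digit '5' (value 5) x 16^1 = 80
  Digit '5' (value 5) x 16^0 = 5
Sum = 853

853


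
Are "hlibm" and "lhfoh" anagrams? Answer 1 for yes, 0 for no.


Strings: "hlibm", "lhfoh"
Sorted first:  bhilm
Sorted second: fhhlo
Differ at position 0: 'b' vs 'f' => not anagrams

0


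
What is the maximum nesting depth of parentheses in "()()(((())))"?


Input: "()()(((())))"
Tracking depth:
  Position 0 '(': depth becomes 1
  Position 1 ')': depth becomes 0
  Position 2 '(': depth becomes 1
  Position 3 ')': depth becomes 0
  Position 4 '(': depth becomes 1
  Position 5 '(': depth becomes 2
  Position 6 '(': depth becomes 3
  Position 7 '(': depth becomes 4
  Position 8 ')': depth becomes 3
  Position 9 ')': depth becomes 2
  Position 10 ')': depth becomes 1
  Position 11 ')': depth becomes 0
Maximum depth reached: 4

4


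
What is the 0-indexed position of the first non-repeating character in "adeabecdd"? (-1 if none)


Input: adeabecdd
Character frequencies:
  'a': 2
  'b': 1
  'c': 1
  'd': 3
  'e': 2
Scanning left to right for freq == 1:
  Position 0 ('a'): freq=2, skip
  Position 1 ('d'): freq=3, skip
  Position 2 ('e'): freq=2, skip
  Position 3 ('a'): freq=2, skip
  Position 4 ('b'): unique! => answer = 4

4


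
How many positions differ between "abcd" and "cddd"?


Comparing "abcd" and "cddd" position by position:
  Position 0: 'a' vs 'c' => DIFFER
  Position 1: 'b' vs 'd' => DIFFER
  Position 2: 'c' vs 'd' => DIFFER
  Position 3: 'd' vs 'd' => same
Positions that differ: 3

3


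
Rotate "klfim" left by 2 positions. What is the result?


Input: "klfim", rotate left by 2
First 2 characters: "kl"
Remaining characters: "fim"
Concatenate remaining + first: "fim" + "kl" = "fimkl"

fimkl


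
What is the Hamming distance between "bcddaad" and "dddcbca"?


Comparing "bcddaad" and "dddcbca" position by position:
  Position 0: 'b' vs 'd' => differ
  Position 1: 'c' vs 'd' => differ
  Position 2: 'd' vs 'd' => same
  Position 3: 'd' vs 'c' => differ
  Position 4: 'a' vs 'b' => differ
  Position 5: 'a' vs 'c' => differ
  Position 6: 'd' vs 'a' => differ
Total differences (Hamming distance): 6

6


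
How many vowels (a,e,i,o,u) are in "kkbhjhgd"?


Input: kkbhjhgd
Checking each character:
  'k' at position 0: consonant
  'k' at position 1: consonant
  'b' at position 2: consonant
  'h' at position 3: consonant
  'j' at position 4: consonant
  'h' at position 5: consonant
  'g' at position 6: consonant
  'd' at position 7: consonant
Total vowels: 0

0


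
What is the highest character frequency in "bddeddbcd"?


Input: bddeddbcd
Character counts:
  'b': 2
  'c': 1
  'd': 5
  'e': 1
Maximum frequency: 5

5


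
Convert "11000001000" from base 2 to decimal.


Input: "11000001000" in base 2
Positional expansion:
  Digit '1' (value 1) x 2^10 = 1024
  Digit '1' (value 1) x 2^9 = 512
  Digit '0' (value 0) x 2^8 = 0
  Digit '0' (value 0) x 2^7 = 0
  Digit '0' (value 0) x 2^6 = 0
  Digit '0' (value 0) x 2^5 = 0
  Digit '0' (value 0) x 2^4 = 0
  Digit '1' (value 1) x 2^3 = 8
  Digit '0' (value 0) x 2^2 = 0
  Digit '0' (value 0) x 2^1 = 0
  Digit '0' (value 0) x 2^0 = 0
Sum = 1544

1544


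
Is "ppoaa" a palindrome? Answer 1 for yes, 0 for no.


Input: ppoaa
Reversed: aaopp
  Compare pos 0 ('p') with pos 4 ('a'): MISMATCH
  Compare pos 1 ('p') with pos 3 ('a'): MISMATCH
Result: not a palindrome

0


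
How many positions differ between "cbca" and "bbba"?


Comparing "cbca" and "bbba" position by position:
  Position 0: 'c' vs 'b' => DIFFER
  Position 1: 'b' vs 'b' => same
  Position 2: 'c' vs 'b' => DIFFER
  Position 3: 'a' vs 'a' => same
Positions that differ: 2

2


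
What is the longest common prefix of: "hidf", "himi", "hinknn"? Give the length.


Words: hidf, himi, hinknn
  Position 0: all 'h' => match
  Position 1: all 'i' => match
  Position 2: ('d', 'm', 'n') => mismatch, stop
LCP = "hi" (length 2)

2


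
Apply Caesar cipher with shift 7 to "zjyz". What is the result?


Caesar cipher: shift "zjyz" by 7
  'z' (pos 25) + 7 = pos 6 = 'g'
  'j' (pos 9) + 7 = pos 16 = 'q'
  'y' (pos 24) + 7 = pos 5 = 'f'
  'z' (pos 25) + 7 = pos 6 = 'g'
Result: gqfg

gqfg


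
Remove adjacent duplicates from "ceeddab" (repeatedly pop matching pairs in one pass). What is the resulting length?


Input: ceeddab
Stack-based adjacent duplicate removal:
  Read 'c': push. Stack: c
  Read 'e': push. Stack: ce
  Read 'e': matches stack top 'e' => pop. Stack: c
  Read 'd': push. Stack: cd
  Read 'd': matches stack top 'd' => pop. Stack: c
  Read 'a': push. Stack: ca
  Read 'b': push. Stack: cab
Final stack: "cab" (length 3)

3


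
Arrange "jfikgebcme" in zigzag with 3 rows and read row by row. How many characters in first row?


Zigzag "jfikgebcme" into 3 rows:
Placing characters:
  'j' => row 0
  'f' => row 1
  'i' => row 2
  'k' => row 1
  'g' => row 0
  'e' => row 1
  'b' => row 2
  'c' => row 1
  'm' => row 0
  'e' => row 1
Rows:
  Row 0: "jgm"
  Row 1: "fkece"
  Row 2: "ib"
First row length: 3

3


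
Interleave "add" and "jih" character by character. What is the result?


Interleaving "add" and "jih":
  Position 0: 'a' from first, 'j' from second => "aj"
  Position 1: 'd' from first, 'i' from second => "di"
  Position 2: 'd' from first, 'h' from second => "dh"
Result: ajdidh

ajdidh


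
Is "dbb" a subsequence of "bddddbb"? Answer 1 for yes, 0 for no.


Check if "dbb" is a subsequence of "bddddbb"
Greedy scan:
  Position 0 ('b'): no match needed
  Position 1 ('d'): matches sub[0] = 'd'
  Position 2 ('d'): no match needed
  Position 3 ('d'): no match needed
  Position 4 ('d'): no match needed
  Position 5 ('b'): matches sub[1] = 'b'
  Position 6 ('b'): matches sub[2] = 'b'
All 3 characters matched => is a subsequence

1


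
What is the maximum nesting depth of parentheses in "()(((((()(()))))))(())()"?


Input: "()(((((()(()))))))(())()"
Tracking depth:
  Position 0 '(': depth becomes 1
  Position 1 ')': depth becomes 0
  Position 2 '(': depth becomes 1
  Position 3 '(': depth becomes 2
  Position 4 '(': depth becomes 3
  Position 5 '(': depth becomes 4
  Position 6 '(': depth becomes 5
  Position 7 '(': depth becomes 6
  Position 8 ')': depth becomes 5
  Position 9 '(': depth becomes 6
  Position 10 '(': depth becomes 7
  Position 11 ')': depth becomes 6
  Position 12 ')': depth becomes 5
  Position 13 ')': depth becomes 4
  Position 14 ')': depth becomes 3
  Position 15 ')': depth becomes 2
  Position 16 ')': depth becomes 1
  Position 17 ')': depth becomes 0
  Position 18 '(': depth becomes 1
  Position 19 '(': depth becomes 2
  Position 20 ')': depth becomes 1
  Position 21 ')': depth becomes 0
  Position 22 '(': depth becomes 1
  Position 23 ')': depth becomes 0
Maximum depth reached: 7

7


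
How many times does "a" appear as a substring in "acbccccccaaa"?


Searching for "a" in "acbccccccaaa"
Scanning each position:
  Position 0: "a" => MATCH
  Position 1: "c" => no
  Position 2: "b" => no
  Position 3: "c" => no
  Position 4: "c" => no
  Position 5: "c" => no
  Position 6: "c" => no
  Position 7: "c" => no
  Position 8: "c" => no
  Position 9: "a" => MATCH
  Position 10: "a" => MATCH
  Position 11: "a" => MATCH
Total occurrences: 4

4


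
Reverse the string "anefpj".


Input: anefpj
Reading characters right to left:
  Position 5: 'j'
  Position 4: 'p'
  Position 3: 'f'
  Position 2: 'e'
  Position 1: 'n'
  Position 0: 'a'
Reversed: jpfena

jpfena


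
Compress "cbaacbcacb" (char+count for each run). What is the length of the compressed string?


Input: cbaacbcacb
Runs:
  'c' x 1 => "c1"
  'b' x 1 => "b1"
  'a' x 2 => "a2"
  'c' x 1 => "c1"
  'b' x 1 => "b1"
  'c' x 1 => "c1"
  'a' x 1 => "a1"
  'c' x 1 => "c1"
  'b' x 1 => "b1"
Compressed: "c1b1a2c1b1c1a1c1b1"
Compressed length: 18

18
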